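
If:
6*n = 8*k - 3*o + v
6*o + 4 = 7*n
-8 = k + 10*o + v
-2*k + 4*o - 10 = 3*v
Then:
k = 942/1793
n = 368/1793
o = -766/1793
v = -7626/1793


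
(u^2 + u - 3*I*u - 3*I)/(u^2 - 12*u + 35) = (u^2 + u - 3*I*u - 3*I)/(u^2 - 12*u + 35)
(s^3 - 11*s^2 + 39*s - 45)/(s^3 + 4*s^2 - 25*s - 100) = (s^2 - 6*s + 9)/(s^2 + 9*s + 20)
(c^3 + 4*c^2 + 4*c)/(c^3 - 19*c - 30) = c*(c + 2)/(c^2 - 2*c - 15)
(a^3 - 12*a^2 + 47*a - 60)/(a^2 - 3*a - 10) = (a^2 - 7*a + 12)/(a + 2)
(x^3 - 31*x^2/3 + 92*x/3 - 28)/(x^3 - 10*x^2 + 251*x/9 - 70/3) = 3*(x - 2)/(3*x - 5)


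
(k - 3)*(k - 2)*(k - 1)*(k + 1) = k^4 - 5*k^3 + 5*k^2 + 5*k - 6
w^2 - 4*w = w*(w - 4)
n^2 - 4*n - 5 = (n - 5)*(n + 1)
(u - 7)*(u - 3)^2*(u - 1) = u^4 - 14*u^3 + 64*u^2 - 114*u + 63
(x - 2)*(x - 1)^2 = x^3 - 4*x^2 + 5*x - 2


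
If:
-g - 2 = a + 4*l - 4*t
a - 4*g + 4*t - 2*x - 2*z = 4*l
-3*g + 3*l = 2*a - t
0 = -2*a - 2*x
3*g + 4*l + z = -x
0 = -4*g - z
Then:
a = -24/13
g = 14/13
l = -5/26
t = 3/26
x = 24/13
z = -56/13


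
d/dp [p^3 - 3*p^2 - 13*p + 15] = 3*p^2 - 6*p - 13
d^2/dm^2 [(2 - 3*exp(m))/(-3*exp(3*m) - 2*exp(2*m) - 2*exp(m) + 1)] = (108*exp(6*m) - 108*exp(5*m) - 192*exp(4*m) + 49*exp(3*m) - 42*exp(2*m) - 18*exp(m) - 1)*exp(m)/(27*exp(9*m) + 54*exp(8*m) + 90*exp(7*m) + 53*exp(6*m) + 24*exp(5*m) - 24*exp(4*m) - 7*exp(3*m) - 6*exp(2*m) + 6*exp(m) - 1)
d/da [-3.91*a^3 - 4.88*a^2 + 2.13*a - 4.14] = -11.73*a^2 - 9.76*a + 2.13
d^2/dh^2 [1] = 0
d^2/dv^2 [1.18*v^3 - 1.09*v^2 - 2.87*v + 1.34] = 7.08*v - 2.18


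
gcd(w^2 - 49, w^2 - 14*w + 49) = w - 7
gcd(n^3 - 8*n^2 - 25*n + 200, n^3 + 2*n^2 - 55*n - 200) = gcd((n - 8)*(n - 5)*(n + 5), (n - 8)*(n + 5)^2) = n^2 - 3*n - 40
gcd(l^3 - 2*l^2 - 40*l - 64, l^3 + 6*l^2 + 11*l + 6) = l + 2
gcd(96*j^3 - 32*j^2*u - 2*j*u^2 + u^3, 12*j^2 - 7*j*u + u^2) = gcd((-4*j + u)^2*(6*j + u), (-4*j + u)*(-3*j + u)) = -4*j + u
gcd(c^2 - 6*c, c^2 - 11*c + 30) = c - 6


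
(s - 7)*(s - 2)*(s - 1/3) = s^3 - 28*s^2/3 + 17*s - 14/3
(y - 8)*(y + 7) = y^2 - y - 56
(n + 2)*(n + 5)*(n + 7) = n^3 + 14*n^2 + 59*n + 70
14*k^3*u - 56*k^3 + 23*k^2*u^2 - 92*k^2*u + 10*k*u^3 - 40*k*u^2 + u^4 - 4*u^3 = (k + u)*(2*k + u)*(7*k + u)*(u - 4)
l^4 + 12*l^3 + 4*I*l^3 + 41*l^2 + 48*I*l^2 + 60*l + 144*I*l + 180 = (l + 6)^2*(l - I)*(l + 5*I)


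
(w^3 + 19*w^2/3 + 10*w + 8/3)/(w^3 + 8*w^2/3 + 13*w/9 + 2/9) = 3*(w + 4)/(3*w + 1)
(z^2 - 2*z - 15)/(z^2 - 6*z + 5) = (z + 3)/(z - 1)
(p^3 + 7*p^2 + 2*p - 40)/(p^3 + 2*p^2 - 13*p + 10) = (p + 4)/(p - 1)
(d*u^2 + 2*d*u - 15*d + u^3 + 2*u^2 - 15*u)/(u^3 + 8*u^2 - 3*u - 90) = (d + u)/(u + 6)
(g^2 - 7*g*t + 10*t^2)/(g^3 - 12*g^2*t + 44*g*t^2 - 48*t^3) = (g - 5*t)/(g^2 - 10*g*t + 24*t^2)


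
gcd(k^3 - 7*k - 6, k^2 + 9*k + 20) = 1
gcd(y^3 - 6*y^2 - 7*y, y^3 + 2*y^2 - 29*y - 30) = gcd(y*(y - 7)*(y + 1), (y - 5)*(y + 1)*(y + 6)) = y + 1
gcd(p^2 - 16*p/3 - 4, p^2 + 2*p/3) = p + 2/3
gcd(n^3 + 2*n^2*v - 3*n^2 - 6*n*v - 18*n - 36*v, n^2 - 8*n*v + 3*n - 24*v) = n + 3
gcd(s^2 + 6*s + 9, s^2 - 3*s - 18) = s + 3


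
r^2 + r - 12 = (r - 3)*(r + 4)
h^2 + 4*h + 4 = (h + 2)^2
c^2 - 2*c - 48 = (c - 8)*(c + 6)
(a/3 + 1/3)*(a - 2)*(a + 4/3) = a^3/3 + a^2/9 - 10*a/9 - 8/9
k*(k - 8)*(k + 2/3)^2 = k^4 - 20*k^3/3 - 92*k^2/9 - 32*k/9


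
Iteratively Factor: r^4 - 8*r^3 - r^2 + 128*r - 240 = (r + 4)*(r^3 - 12*r^2 + 47*r - 60) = (r - 4)*(r + 4)*(r^2 - 8*r + 15) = (r - 4)*(r - 3)*(r + 4)*(r - 5)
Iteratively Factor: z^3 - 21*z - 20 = (z + 4)*(z^2 - 4*z - 5) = (z - 5)*(z + 4)*(z + 1)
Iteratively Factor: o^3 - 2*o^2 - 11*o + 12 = (o + 3)*(o^2 - 5*o + 4) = (o - 1)*(o + 3)*(o - 4)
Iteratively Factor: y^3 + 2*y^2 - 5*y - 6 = (y - 2)*(y^2 + 4*y + 3) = (y - 2)*(y + 1)*(y + 3)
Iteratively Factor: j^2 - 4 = (j + 2)*(j - 2)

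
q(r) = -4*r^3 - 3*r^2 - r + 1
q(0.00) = 1.00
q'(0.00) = -1.00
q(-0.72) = 1.66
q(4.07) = -322.44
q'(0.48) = -6.64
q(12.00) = -7355.00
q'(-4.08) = -176.28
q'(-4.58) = -225.24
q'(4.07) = -224.20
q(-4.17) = 243.05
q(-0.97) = 2.80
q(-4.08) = 226.81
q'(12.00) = -1801.00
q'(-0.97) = -6.47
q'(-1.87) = -31.74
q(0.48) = -0.61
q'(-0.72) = -2.90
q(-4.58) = 326.94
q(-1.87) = 18.54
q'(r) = -12*r^2 - 6*r - 1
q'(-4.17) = -184.65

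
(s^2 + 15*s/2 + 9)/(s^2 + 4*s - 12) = (s + 3/2)/(s - 2)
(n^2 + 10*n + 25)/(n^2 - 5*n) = (n^2 + 10*n + 25)/(n*(n - 5))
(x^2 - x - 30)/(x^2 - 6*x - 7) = (-x^2 + x + 30)/(-x^2 + 6*x + 7)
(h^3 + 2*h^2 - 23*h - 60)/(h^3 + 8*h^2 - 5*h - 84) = (h^2 - 2*h - 15)/(h^2 + 4*h - 21)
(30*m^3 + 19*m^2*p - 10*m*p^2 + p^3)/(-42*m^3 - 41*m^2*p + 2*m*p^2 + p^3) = (-5*m + p)/(7*m + p)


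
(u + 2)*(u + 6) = u^2 + 8*u + 12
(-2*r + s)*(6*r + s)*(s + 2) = -12*r^2*s - 24*r^2 + 4*r*s^2 + 8*r*s + s^3 + 2*s^2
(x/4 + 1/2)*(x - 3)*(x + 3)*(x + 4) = x^4/4 + 3*x^3/2 - x^2/4 - 27*x/2 - 18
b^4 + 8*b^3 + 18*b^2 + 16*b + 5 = (b + 1)^3*(b + 5)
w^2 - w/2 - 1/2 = (w - 1)*(w + 1/2)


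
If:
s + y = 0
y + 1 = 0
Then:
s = 1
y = -1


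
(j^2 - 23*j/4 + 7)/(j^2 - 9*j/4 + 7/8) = 2*(j - 4)/(2*j - 1)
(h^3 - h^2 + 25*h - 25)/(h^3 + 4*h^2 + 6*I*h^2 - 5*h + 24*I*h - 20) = (h^2 - h*(1 + 5*I) + 5*I)/(h^2 + h*(4 + I) + 4*I)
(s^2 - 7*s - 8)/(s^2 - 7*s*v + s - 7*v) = (s - 8)/(s - 7*v)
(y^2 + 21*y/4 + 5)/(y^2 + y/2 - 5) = (4*y^2 + 21*y + 20)/(2*(2*y^2 + y - 10))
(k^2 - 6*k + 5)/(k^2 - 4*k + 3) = (k - 5)/(k - 3)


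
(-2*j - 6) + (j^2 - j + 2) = j^2 - 3*j - 4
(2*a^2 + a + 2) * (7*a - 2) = 14*a^3 + 3*a^2 + 12*a - 4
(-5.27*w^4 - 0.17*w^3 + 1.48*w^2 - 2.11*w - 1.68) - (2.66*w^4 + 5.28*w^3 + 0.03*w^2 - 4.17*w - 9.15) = -7.93*w^4 - 5.45*w^3 + 1.45*w^2 + 2.06*w + 7.47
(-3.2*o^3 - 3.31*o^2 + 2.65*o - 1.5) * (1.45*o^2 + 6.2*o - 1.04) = -4.64*o^5 - 24.6395*o^4 - 13.3515*o^3 + 17.6974*o^2 - 12.056*o + 1.56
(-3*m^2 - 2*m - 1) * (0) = 0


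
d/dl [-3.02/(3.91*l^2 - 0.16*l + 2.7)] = (23.6164*l - 0.4832)/(3.91*l^2 - 0.16*l + 2.7)^2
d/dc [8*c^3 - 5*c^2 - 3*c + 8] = 24*c^2 - 10*c - 3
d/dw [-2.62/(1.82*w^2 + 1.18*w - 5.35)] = (9.5368*w + 3.0916)/(1.82*w^2 + 1.18*w - 5.35)^2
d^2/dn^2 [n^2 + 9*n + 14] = 2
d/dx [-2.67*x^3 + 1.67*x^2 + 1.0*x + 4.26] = -8.01*x^2 + 3.34*x + 1.0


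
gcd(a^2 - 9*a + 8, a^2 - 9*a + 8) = a^2 - 9*a + 8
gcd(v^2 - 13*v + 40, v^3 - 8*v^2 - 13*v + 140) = v - 5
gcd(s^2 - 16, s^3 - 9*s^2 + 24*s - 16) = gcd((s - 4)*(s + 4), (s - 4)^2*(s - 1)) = s - 4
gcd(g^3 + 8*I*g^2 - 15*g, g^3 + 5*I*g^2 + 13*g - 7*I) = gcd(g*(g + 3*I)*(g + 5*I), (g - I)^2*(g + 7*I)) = 1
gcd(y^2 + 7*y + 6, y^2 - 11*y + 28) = 1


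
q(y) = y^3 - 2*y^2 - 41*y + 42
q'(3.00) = -26.00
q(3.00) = -72.00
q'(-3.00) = -2.00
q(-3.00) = 120.00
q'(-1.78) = -24.37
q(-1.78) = 103.00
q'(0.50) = -42.25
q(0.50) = 21.12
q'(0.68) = -42.33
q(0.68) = 13.51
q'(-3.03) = -1.34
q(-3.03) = 120.05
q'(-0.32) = -39.41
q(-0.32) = 54.88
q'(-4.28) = 31.08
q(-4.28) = 102.44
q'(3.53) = -17.74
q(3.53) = -83.66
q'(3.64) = -15.81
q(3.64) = -85.51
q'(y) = 3*y^2 - 4*y - 41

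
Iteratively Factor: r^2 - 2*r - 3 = (r + 1)*(r - 3)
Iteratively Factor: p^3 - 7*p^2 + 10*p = (p - 2)*(p^2 - 5*p) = p*(p - 2)*(p - 5)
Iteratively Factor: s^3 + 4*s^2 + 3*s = (s + 1)*(s^2 + 3*s) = s*(s + 1)*(s + 3)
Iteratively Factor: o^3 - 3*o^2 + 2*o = (o)*(o^2 - 3*o + 2) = o*(o - 1)*(o - 2)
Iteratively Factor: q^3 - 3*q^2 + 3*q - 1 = (q - 1)*(q^2 - 2*q + 1) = (q - 1)^2*(q - 1)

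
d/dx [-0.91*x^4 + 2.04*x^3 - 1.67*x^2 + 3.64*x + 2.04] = -3.64*x^3 + 6.12*x^2 - 3.34*x + 3.64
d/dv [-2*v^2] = -4*v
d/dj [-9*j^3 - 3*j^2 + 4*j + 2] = -27*j^2 - 6*j + 4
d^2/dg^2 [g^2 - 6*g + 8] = 2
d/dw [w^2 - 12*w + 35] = 2*w - 12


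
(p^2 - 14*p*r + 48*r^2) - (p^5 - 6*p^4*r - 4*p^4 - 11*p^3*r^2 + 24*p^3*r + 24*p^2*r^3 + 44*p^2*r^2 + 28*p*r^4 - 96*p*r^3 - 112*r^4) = -p^5 + 6*p^4*r + 4*p^4 + 11*p^3*r^2 - 24*p^3*r - 24*p^2*r^3 - 44*p^2*r^2 + p^2 - 28*p*r^4 + 96*p*r^3 - 14*p*r + 112*r^4 + 48*r^2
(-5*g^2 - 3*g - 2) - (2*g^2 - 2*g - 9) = -7*g^2 - g + 7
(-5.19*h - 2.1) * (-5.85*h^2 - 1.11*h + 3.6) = 30.3615*h^3 + 18.0459*h^2 - 16.353*h - 7.56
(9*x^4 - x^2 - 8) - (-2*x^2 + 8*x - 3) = 9*x^4 + x^2 - 8*x - 5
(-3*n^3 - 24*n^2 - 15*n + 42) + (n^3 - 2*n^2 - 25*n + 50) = -2*n^3 - 26*n^2 - 40*n + 92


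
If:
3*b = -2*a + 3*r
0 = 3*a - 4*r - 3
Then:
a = 4*r/3 + 1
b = r/9 - 2/3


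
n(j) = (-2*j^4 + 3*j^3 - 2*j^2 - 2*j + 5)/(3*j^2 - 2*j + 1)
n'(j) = (2 - 6*j)*(-2*j^4 + 3*j^3 - 2*j^2 - 2*j + 5)/(3*j^2 - 2*j + 1)^2 + (-8*j^3 + 9*j^2 - 4*j - 2)/(3*j^2 - 2*j + 1)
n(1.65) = -0.87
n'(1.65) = -2.25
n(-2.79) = -6.39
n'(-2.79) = 4.45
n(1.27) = 0.05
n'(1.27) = -2.80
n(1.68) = -0.94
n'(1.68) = -2.24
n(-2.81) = -6.48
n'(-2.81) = 4.47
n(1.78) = -1.16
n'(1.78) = -2.25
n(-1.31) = -0.96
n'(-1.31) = 3.10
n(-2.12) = -3.67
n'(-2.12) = 3.69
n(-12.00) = -102.66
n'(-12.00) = 16.56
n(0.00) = 5.00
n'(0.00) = 8.00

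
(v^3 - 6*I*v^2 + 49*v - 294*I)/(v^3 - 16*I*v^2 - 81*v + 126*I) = (v + 7*I)/(v - 3*I)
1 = 1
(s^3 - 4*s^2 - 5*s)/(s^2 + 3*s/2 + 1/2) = 2*s*(s - 5)/(2*s + 1)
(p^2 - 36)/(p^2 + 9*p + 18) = (p - 6)/(p + 3)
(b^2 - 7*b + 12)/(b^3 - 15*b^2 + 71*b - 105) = (b - 4)/(b^2 - 12*b + 35)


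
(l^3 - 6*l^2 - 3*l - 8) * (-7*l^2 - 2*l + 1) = -7*l^5 + 40*l^4 + 34*l^3 + 56*l^2 + 13*l - 8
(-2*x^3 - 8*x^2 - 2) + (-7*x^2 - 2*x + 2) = -2*x^3 - 15*x^2 - 2*x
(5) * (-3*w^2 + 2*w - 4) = -15*w^2 + 10*w - 20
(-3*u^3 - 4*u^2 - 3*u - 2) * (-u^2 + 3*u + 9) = 3*u^5 - 5*u^4 - 36*u^3 - 43*u^2 - 33*u - 18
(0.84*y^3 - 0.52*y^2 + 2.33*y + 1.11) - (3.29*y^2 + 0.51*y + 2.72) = 0.84*y^3 - 3.81*y^2 + 1.82*y - 1.61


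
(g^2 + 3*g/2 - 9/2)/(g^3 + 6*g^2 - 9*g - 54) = (g - 3/2)/(g^2 + 3*g - 18)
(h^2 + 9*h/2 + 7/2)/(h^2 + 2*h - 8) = (2*h^2 + 9*h + 7)/(2*(h^2 + 2*h - 8))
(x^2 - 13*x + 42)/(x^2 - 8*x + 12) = (x - 7)/(x - 2)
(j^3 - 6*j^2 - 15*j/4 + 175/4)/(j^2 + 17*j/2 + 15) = (2*j^2 - 17*j + 35)/(2*(j + 6))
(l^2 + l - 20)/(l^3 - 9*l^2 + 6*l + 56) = (l + 5)/(l^2 - 5*l - 14)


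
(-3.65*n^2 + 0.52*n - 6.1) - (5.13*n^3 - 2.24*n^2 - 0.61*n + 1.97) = -5.13*n^3 - 1.41*n^2 + 1.13*n - 8.07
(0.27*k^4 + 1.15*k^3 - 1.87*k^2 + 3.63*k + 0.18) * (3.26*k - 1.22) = 0.8802*k^5 + 3.4196*k^4 - 7.4992*k^3 + 14.1152*k^2 - 3.8418*k - 0.2196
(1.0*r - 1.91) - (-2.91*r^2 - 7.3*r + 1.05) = 2.91*r^2 + 8.3*r - 2.96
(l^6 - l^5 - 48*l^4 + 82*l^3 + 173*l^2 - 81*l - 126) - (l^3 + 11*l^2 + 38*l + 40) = l^6 - l^5 - 48*l^4 + 81*l^3 + 162*l^2 - 119*l - 166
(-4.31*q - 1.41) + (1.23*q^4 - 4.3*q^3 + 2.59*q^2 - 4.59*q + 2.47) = 1.23*q^4 - 4.3*q^3 + 2.59*q^2 - 8.9*q + 1.06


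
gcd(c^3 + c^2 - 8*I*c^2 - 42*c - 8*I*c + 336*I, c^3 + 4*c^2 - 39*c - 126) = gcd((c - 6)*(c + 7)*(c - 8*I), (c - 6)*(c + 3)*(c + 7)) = c^2 + c - 42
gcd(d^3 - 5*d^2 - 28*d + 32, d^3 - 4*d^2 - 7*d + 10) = d - 1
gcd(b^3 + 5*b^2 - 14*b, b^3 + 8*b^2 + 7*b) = b^2 + 7*b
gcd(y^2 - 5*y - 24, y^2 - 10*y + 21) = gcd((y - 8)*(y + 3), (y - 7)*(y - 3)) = 1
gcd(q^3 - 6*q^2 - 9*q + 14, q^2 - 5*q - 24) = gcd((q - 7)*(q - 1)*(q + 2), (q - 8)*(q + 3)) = 1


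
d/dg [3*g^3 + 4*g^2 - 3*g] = 9*g^2 + 8*g - 3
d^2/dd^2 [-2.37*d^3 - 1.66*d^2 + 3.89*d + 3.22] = -14.22*d - 3.32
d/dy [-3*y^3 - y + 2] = -9*y^2 - 1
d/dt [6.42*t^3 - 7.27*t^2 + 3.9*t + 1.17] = 19.26*t^2 - 14.54*t + 3.9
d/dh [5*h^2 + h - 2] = 10*h + 1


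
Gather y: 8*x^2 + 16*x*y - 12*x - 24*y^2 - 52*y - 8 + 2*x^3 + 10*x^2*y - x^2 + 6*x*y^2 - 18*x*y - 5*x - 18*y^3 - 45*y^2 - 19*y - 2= 2*x^3 + 7*x^2 - 17*x - 18*y^3 + y^2*(6*x - 69) + y*(10*x^2 - 2*x - 71) - 10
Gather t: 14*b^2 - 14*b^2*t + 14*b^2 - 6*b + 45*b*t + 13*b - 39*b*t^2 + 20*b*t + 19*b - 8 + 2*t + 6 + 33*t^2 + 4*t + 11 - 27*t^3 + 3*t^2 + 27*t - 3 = 28*b^2 + 26*b - 27*t^3 + t^2*(36 - 39*b) + t*(-14*b^2 + 65*b + 33) + 6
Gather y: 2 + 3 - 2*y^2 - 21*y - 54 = -2*y^2 - 21*y - 49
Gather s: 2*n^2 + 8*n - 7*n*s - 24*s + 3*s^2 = 2*n^2 + 8*n + 3*s^2 + s*(-7*n - 24)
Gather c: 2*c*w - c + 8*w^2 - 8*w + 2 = c*(2*w - 1) + 8*w^2 - 8*w + 2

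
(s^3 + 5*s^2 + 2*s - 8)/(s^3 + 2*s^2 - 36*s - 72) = (s^2 + 3*s - 4)/(s^2 - 36)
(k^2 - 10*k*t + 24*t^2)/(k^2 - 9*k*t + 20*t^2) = (-k + 6*t)/(-k + 5*t)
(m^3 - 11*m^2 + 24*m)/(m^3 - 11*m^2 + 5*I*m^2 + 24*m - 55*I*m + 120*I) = m/(m + 5*I)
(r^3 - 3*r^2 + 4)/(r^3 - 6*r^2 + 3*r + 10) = (r - 2)/(r - 5)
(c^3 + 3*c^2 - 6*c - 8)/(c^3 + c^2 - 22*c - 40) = (c^2 - c - 2)/(c^2 - 3*c - 10)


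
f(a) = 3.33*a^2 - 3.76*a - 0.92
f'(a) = 6.66*a - 3.76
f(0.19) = -1.51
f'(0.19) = -2.49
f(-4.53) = 84.45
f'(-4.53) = -33.93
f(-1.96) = 19.24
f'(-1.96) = -16.81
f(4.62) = 52.79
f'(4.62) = 27.01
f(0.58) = -1.98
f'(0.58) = 0.10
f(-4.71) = 90.66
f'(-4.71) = -35.13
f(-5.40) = 116.49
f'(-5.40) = -39.72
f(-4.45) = 81.75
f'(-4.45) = -33.40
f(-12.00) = 523.72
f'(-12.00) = -83.68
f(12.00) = 433.48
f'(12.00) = 76.16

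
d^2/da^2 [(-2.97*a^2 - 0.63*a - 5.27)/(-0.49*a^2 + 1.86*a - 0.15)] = (-8.88178419700125e-16*a^4 + 5.716242*a^3 + 6.282192*a^2 - 29.096298*a + 36.174684)/(0.117649*a^6 - 1.339758*a^5 + 5.193657*a^4 - 7.255116*a^3 + 1.589895*a^2 - 0.12555*a + 0.003375)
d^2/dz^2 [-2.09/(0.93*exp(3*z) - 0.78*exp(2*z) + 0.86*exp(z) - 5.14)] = (-2.09*(2.79*exp(2*z) - 1.56*exp(z) + 0.86)*(5.58*exp(2*z) - 3.12*exp(z) + 1.72)*exp(z) + (17.4933*exp(2*z) - 6.5208*exp(z) + 1.7974)*(0.93*exp(3*z) - 0.78*exp(2*z) + 0.86*exp(z) - 5.14))*exp(z)/(0.93*exp(3*z) - 0.78*exp(2*z) + 0.86*exp(z) - 5.14)^3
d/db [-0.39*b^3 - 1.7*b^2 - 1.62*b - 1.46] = -1.17*b^2 - 3.4*b - 1.62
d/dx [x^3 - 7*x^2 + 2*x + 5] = 3*x^2 - 14*x + 2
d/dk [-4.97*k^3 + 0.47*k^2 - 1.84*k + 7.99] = -14.91*k^2 + 0.94*k - 1.84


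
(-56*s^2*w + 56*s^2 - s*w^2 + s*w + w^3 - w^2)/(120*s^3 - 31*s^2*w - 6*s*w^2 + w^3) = (-7*s*w + 7*s - w^2 + w)/(15*s^2 - 2*s*w - w^2)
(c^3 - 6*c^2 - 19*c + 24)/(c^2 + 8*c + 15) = (c^2 - 9*c + 8)/(c + 5)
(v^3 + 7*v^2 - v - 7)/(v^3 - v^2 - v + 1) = (v + 7)/(v - 1)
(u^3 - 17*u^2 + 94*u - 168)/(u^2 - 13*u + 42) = u - 4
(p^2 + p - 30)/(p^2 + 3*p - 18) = (p - 5)/(p - 3)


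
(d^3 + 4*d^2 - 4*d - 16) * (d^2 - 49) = d^5 + 4*d^4 - 53*d^3 - 212*d^2 + 196*d + 784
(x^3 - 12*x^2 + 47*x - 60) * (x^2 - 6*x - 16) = x^5 - 18*x^4 + 103*x^3 - 150*x^2 - 392*x + 960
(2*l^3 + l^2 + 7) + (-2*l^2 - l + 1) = 2*l^3 - l^2 - l + 8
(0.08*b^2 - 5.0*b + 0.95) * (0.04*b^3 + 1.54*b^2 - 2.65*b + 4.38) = 0.0032*b^5 - 0.0768*b^4 - 7.874*b^3 + 15.0634*b^2 - 24.4175*b + 4.161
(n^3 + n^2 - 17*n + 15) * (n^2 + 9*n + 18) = n^5 + 10*n^4 + 10*n^3 - 120*n^2 - 171*n + 270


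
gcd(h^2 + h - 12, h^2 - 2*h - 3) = h - 3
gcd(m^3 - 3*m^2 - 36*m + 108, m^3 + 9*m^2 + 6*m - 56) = 1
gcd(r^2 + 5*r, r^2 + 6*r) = r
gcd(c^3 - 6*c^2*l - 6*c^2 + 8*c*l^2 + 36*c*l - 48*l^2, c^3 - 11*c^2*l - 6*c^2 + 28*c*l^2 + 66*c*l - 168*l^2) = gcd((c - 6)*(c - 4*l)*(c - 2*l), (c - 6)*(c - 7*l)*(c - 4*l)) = c^2 - 4*c*l - 6*c + 24*l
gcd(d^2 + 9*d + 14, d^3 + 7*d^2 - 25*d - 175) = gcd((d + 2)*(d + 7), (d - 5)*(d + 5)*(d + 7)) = d + 7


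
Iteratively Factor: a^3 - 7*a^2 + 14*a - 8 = (a - 1)*(a^2 - 6*a + 8) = (a - 2)*(a - 1)*(a - 4)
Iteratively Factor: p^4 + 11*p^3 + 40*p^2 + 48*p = (p + 3)*(p^3 + 8*p^2 + 16*p) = (p + 3)*(p + 4)*(p^2 + 4*p) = (p + 3)*(p + 4)^2*(p)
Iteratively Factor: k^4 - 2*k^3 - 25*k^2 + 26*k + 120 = (k - 5)*(k^3 + 3*k^2 - 10*k - 24) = (k - 5)*(k + 2)*(k^2 + k - 12) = (k - 5)*(k + 2)*(k + 4)*(k - 3)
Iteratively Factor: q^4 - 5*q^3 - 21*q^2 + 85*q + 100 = (q - 5)*(q^3 - 21*q - 20) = (q - 5)^2*(q^2 + 5*q + 4) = (q - 5)^2*(q + 1)*(q + 4)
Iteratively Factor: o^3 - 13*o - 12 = (o - 4)*(o^2 + 4*o + 3) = (o - 4)*(o + 3)*(o + 1)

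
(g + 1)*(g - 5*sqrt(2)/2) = g^2 - 5*sqrt(2)*g/2 + g - 5*sqrt(2)/2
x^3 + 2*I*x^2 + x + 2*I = (x - I)*(x + I)*(x + 2*I)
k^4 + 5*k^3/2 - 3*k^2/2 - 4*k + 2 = (k - 1)*(k - 1/2)*(k + 2)^2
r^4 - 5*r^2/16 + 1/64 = (r - 1/2)*(r - 1/4)*(r + 1/4)*(r + 1/2)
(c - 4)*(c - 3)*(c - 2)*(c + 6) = c^4 - 3*c^3 - 28*c^2 + 132*c - 144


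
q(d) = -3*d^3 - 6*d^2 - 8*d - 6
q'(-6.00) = -260.00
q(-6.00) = 474.00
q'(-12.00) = -1160.00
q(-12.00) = 4410.00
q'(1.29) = -38.46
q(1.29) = -32.74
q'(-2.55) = -35.92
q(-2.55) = 25.13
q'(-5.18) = -187.33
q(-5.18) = 291.42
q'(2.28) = -82.15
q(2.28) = -90.99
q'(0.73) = -21.56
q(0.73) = -16.20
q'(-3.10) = -57.29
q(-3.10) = 50.51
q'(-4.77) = -155.54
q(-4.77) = 221.24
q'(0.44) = -15.02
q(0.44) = -10.94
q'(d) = -9*d^2 - 12*d - 8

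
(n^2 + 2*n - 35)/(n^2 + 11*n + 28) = (n - 5)/(n + 4)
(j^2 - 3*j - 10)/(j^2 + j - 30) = (j + 2)/(j + 6)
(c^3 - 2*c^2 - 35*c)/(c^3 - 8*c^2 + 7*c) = (c + 5)/(c - 1)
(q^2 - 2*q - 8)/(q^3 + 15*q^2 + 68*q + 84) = (q - 4)/(q^2 + 13*q + 42)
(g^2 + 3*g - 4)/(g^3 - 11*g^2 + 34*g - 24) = (g + 4)/(g^2 - 10*g + 24)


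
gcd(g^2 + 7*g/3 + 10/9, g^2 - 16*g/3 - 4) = g + 2/3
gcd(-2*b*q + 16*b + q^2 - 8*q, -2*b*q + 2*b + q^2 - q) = -2*b + q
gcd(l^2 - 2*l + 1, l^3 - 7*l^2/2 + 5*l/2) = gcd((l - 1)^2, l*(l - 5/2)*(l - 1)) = l - 1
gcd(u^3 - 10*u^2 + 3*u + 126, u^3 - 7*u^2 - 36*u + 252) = u^2 - 13*u + 42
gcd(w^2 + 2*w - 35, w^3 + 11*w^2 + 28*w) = w + 7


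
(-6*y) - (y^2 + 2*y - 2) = -y^2 - 8*y + 2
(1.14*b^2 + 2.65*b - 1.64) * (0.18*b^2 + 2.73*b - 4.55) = 0.2052*b^4 + 3.5892*b^3 + 1.7523*b^2 - 16.5347*b + 7.462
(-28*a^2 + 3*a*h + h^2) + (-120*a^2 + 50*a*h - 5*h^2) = -148*a^2 + 53*a*h - 4*h^2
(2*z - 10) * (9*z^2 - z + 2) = 18*z^3 - 92*z^2 + 14*z - 20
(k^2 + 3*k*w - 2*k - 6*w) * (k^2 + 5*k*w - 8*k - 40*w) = k^4 + 8*k^3*w - 10*k^3 + 15*k^2*w^2 - 80*k^2*w + 16*k^2 - 150*k*w^2 + 128*k*w + 240*w^2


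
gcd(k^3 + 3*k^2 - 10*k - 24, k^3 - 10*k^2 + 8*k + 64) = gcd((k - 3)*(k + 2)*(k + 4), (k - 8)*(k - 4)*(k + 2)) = k + 2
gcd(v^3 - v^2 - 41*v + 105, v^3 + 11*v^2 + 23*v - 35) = v + 7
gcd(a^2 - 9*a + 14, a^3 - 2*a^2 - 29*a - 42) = a - 7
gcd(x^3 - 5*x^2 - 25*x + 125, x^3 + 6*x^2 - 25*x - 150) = x^2 - 25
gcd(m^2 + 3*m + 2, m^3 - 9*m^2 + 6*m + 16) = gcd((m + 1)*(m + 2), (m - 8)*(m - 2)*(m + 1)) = m + 1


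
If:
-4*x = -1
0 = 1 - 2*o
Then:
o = 1/2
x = 1/4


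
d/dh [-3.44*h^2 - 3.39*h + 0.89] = -6.88*h - 3.39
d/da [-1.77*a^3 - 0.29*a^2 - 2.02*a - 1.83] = -5.31*a^2 - 0.58*a - 2.02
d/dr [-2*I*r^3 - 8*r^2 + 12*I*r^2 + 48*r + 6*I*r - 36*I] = -6*I*r^2 + r*(-16 + 24*I) + 48 + 6*I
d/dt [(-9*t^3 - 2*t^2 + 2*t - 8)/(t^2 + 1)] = (-9*t^4 - 29*t^2 + 12*t + 2)/(t^4 + 2*t^2 + 1)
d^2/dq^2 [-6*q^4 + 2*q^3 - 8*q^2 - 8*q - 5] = -72*q^2 + 12*q - 16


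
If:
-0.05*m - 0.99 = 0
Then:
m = -19.80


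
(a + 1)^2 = a^2 + 2*a + 1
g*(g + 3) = g^2 + 3*g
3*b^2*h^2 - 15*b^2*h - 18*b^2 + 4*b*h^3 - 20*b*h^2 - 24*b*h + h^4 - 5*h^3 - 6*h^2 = (b + h)*(3*b + h)*(h - 6)*(h + 1)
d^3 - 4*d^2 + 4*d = d*(d - 2)^2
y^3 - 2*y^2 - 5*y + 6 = (y - 3)*(y - 1)*(y + 2)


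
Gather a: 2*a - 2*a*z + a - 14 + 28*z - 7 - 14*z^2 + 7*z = a*(3 - 2*z) - 14*z^2 + 35*z - 21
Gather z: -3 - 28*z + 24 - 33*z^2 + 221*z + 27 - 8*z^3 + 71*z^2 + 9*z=-8*z^3 + 38*z^2 + 202*z + 48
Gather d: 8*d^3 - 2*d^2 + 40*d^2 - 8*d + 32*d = 8*d^3 + 38*d^2 + 24*d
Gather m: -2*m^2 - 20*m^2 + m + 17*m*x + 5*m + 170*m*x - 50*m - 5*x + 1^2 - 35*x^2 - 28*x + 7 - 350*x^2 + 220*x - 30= -22*m^2 + m*(187*x - 44) - 385*x^2 + 187*x - 22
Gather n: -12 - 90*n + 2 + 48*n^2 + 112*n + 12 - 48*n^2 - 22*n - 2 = 0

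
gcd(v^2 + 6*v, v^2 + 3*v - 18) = v + 6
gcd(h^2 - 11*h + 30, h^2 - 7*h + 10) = h - 5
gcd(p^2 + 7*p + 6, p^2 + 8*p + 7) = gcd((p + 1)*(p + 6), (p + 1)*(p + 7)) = p + 1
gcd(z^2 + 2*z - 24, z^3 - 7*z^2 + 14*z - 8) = z - 4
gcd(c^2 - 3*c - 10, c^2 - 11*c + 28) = 1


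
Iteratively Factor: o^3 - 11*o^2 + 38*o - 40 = (o - 2)*(o^2 - 9*o + 20) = (o - 5)*(o - 2)*(o - 4)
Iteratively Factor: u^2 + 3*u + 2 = (u + 2)*(u + 1)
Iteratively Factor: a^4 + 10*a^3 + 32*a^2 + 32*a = (a)*(a^3 + 10*a^2 + 32*a + 32) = a*(a + 2)*(a^2 + 8*a + 16) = a*(a + 2)*(a + 4)*(a + 4)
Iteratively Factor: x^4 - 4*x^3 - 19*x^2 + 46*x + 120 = (x + 2)*(x^3 - 6*x^2 - 7*x + 60) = (x - 4)*(x + 2)*(x^2 - 2*x - 15) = (x - 5)*(x - 4)*(x + 2)*(x + 3)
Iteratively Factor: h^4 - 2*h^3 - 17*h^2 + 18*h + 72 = (h - 4)*(h^3 + 2*h^2 - 9*h - 18) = (h - 4)*(h + 3)*(h^2 - h - 6) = (h - 4)*(h - 3)*(h + 3)*(h + 2)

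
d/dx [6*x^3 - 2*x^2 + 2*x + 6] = 18*x^2 - 4*x + 2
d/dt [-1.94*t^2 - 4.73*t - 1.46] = -3.88*t - 4.73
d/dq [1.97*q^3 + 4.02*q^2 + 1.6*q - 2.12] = 5.91*q^2 + 8.04*q + 1.6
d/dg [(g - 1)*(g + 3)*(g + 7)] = 3*g^2 + 18*g + 11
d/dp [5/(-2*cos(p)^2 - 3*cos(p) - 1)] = -5*(4*cos(p) + 3)*sin(p)/(3*cos(p) + cos(2*p) + 2)^2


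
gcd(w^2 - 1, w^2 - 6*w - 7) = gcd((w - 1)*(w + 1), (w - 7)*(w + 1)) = w + 1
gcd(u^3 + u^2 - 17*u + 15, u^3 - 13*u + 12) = u^2 - 4*u + 3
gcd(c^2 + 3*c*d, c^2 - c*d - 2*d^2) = 1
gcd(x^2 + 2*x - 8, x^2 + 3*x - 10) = x - 2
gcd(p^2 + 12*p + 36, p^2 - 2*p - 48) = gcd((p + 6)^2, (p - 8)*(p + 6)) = p + 6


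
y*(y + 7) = y^2 + 7*y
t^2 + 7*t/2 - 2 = (t - 1/2)*(t + 4)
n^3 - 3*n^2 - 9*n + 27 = (n - 3)^2*(n + 3)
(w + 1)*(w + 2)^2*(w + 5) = w^4 + 10*w^3 + 33*w^2 + 44*w + 20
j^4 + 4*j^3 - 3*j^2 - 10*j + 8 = (j - 1)^2*(j + 2)*(j + 4)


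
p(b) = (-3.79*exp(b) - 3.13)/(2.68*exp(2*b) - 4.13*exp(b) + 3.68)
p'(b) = (-3.79*exp(b) - 3.13)*(-5.36*exp(2*b) + 4.13*exp(b))/(2.68*exp(2*b) - 4.13*exp(b) + 3.68)^2 - 3.79*exp(b)/(2.68*exp(2*b) - 4.13*exp(b) + 3.68) = (10.1572*exp(2*b) + 16.7768*exp(b) - 26.8741)*exp(b)/(7.1824*exp(4*b) - 22.1368*exp(3*b) + 36.7817*exp(2*b) - 30.3968*exp(b) + 13.5424)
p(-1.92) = -1.18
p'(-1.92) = -0.36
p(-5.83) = -0.86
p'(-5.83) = -0.01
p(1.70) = -0.39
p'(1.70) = 0.54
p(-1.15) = -1.64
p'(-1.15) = -0.93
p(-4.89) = -0.87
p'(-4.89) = -0.02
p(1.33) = -0.66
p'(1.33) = 0.99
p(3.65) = -0.04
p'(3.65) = 0.04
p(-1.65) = -1.29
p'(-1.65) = -0.50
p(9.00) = 0.00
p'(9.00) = 0.00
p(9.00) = 0.00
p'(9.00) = 0.00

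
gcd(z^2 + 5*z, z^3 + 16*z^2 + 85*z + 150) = z + 5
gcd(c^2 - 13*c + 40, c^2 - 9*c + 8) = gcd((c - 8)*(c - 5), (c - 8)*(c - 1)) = c - 8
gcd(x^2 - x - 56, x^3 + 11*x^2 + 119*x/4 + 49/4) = x + 7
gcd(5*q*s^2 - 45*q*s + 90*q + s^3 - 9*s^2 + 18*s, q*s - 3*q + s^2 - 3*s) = s - 3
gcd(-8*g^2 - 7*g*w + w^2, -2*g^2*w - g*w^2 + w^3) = g + w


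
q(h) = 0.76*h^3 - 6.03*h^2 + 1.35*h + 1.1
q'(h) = 2.28*h^2 - 12.06*h + 1.35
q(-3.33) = -98.33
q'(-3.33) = 66.79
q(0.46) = 0.52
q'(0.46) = -3.72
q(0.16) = 1.16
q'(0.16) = -0.52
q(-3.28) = -95.02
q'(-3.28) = 65.44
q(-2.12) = -36.10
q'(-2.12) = 37.16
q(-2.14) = -36.85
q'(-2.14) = 37.60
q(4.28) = -44.00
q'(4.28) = -8.50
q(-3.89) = -140.13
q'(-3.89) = 82.76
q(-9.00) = -1053.52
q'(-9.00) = 294.57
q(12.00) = 462.26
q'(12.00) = 184.95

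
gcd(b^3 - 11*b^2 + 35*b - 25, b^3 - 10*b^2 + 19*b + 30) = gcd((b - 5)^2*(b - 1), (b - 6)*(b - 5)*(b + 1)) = b - 5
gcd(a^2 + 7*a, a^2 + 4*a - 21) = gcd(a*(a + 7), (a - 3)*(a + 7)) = a + 7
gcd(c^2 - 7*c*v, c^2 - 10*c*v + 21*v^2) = -c + 7*v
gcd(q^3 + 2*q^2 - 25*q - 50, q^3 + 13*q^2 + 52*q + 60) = q^2 + 7*q + 10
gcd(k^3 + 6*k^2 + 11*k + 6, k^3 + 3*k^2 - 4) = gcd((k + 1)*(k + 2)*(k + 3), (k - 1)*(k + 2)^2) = k + 2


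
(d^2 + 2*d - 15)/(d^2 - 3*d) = (d + 5)/d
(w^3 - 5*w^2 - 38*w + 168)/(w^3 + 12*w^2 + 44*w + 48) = (w^2 - 11*w + 28)/(w^2 + 6*w + 8)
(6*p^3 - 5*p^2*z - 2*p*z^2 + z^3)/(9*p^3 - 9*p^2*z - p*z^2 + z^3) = (2*p + z)/(3*p + z)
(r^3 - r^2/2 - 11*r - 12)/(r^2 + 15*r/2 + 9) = (r^2 - 2*r - 8)/(r + 6)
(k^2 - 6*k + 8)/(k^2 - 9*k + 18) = (k^2 - 6*k + 8)/(k^2 - 9*k + 18)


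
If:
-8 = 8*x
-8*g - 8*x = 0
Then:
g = 1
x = -1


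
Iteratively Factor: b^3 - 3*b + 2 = (b - 1)*(b^2 + b - 2) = (b - 1)*(b + 2)*(b - 1)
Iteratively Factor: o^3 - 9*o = (o)*(o^2 - 9) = o*(o + 3)*(o - 3)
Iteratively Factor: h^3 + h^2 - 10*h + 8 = (h + 4)*(h^2 - 3*h + 2) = (h - 2)*(h + 4)*(h - 1)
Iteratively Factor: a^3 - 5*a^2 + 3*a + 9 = (a - 3)*(a^2 - 2*a - 3) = (a - 3)*(a + 1)*(a - 3)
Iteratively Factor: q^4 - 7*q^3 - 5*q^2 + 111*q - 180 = (q + 4)*(q^3 - 11*q^2 + 39*q - 45) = (q - 3)*(q + 4)*(q^2 - 8*q + 15) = (q - 5)*(q - 3)*(q + 4)*(q - 3)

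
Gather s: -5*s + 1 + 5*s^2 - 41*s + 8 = 5*s^2 - 46*s + 9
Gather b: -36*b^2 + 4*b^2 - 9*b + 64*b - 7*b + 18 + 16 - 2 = -32*b^2 + 48*b + 32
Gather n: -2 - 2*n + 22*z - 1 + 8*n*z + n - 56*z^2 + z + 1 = n*(8*z - 1) - 56*z^2 + 23*z - 2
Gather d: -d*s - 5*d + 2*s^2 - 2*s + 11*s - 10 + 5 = d*(-s - 5) + 2*s^2 + 9*s - 5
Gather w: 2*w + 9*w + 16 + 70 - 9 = 11*w + 77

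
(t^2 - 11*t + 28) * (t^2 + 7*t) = t^4 - 4*t^3 - 49*t^2 + 196*t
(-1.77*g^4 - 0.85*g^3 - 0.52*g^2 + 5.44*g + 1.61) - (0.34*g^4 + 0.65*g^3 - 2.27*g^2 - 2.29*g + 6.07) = -2.11*g^4 - 1.5*g^3 + 1.75*g^2 + 7.73*g - 4.46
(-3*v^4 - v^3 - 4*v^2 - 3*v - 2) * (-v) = 3*v^5 + v^4 + 4*v^3 + 3*v^2 + 2*v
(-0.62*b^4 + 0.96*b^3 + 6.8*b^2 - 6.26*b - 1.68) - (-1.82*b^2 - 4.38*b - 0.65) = -0.62*b^4 + 0.96*b^3 + 8.62*b^2 - 1.88*b - 1.03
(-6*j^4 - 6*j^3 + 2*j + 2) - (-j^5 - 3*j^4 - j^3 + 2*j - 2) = j^5 - 3*j^4 - 5*j^3 + 4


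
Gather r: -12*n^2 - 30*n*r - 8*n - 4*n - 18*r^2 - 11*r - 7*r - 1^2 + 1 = -12*n^2 - 12*n - 18*r^2 + r*(-30*n - 18)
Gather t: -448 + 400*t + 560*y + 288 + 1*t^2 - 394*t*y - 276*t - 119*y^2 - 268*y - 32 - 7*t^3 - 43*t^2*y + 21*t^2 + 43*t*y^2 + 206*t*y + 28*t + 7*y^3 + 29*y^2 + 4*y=-7*t^3 + t^2*(22 - 43*y) + t*(43*y^2 - 188*y + 152) + 7*y^3 - 90*y^2 + 296*y - 192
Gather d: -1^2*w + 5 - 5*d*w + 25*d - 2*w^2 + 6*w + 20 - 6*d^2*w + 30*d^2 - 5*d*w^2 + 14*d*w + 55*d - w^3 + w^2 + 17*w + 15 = d^2*(30 - 6*w) + d*(-5*w^2 + 9*w + 80) - w^3 - w^2 + 22*w + 40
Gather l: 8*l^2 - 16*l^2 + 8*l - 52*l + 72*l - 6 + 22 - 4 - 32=-8*l^2 + 28*l - 20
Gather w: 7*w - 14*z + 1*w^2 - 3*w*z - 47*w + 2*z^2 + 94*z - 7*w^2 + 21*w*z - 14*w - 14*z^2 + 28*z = -6*w^2 + w*(18*z - 54) - 12*z^2 + 108*z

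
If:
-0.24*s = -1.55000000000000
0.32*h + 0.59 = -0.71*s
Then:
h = -16.17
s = 6.46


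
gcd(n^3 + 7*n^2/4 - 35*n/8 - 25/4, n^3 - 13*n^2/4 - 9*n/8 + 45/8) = n + 5/4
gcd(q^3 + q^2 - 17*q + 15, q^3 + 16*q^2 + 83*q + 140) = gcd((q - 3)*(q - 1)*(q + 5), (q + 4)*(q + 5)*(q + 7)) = q + 5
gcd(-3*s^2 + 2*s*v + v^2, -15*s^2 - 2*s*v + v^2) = 3*s + v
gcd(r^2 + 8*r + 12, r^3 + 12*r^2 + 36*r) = r + 6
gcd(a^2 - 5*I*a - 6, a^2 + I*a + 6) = a - 2*I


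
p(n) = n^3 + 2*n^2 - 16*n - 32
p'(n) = 3*n^2 + 4*n - 16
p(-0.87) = -17.22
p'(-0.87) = -17.21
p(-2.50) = 4.88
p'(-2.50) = -7.25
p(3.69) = -13.56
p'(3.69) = 39.61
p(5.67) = 123.86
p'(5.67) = 103.13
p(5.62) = 118.75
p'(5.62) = 101.23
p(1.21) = -46.66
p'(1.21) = -6.77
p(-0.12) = -30.05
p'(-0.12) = -16.44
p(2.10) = -47.52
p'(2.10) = 5.63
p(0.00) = -32.00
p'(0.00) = -16.00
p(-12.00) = -1280.00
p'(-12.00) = 368.00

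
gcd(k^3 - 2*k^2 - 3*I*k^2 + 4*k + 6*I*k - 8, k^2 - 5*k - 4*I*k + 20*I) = k - 4*I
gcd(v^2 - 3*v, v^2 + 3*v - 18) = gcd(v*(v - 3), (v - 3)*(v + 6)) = v - 3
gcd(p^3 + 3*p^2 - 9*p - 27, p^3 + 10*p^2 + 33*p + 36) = p^2 + 6*p + 9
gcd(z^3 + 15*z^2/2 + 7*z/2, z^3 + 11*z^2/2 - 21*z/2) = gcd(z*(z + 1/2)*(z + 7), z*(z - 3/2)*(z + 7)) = z^2 + 7*z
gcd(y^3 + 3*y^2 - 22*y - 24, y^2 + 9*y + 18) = y + 6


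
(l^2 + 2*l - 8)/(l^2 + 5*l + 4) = (l - 2)/(l + 1)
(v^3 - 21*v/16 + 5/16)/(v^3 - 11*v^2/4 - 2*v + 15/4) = (v - 1/4)/(v - 3)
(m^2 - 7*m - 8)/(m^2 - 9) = (m^2 - 7*m - 8)/(m^2 - 9)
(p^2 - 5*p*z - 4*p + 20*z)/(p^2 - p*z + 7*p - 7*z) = (p^2 - 5*p*z - 4*p + 20*z)/(p^2 - p*z + 7*p - 7*z)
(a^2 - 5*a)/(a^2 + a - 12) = a*(a - 5)/(a^2 + a - 12)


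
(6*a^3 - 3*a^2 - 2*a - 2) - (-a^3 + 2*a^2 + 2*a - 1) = 7*a^3 - 5*a^2 - 4*a - 1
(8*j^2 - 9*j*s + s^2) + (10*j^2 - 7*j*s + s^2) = 18*j^2 - 16*j*s + 2*s^2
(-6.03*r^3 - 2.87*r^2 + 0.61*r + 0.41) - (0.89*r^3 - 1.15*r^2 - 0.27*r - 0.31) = -6.92*r^3 - 1.72*r^2 + 0.88*r + 0.72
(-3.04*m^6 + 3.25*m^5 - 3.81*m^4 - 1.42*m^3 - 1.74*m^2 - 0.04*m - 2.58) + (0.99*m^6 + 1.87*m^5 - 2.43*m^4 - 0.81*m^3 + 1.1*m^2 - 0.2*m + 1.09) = -2.05*m^6 + 5.12*m^5 - 6.24*m^4 - 2.23*m^3 - 0.64*m^2 - 0.24*m - 1.49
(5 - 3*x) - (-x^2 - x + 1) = x^2 - 2*x + 4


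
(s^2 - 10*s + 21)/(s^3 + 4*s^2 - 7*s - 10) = (s^2 - 10*s + 21)/(s^3 + 4*s^2 - 7*s - 10)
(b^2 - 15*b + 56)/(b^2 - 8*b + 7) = (b - 8)/(b - 1)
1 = 1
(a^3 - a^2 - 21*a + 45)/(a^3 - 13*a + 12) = (a^2 + 2*a - 15)/(a^2 + 3*a - 4)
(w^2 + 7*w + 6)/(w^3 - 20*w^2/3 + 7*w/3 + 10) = 3*(w + 6)/(3*w^2 - 23*w + 30)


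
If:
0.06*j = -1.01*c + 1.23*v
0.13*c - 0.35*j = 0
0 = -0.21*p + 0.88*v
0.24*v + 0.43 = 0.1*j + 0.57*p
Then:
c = 0.23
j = 0.09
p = 0.82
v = 0.20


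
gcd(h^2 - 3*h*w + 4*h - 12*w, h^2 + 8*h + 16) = h + 4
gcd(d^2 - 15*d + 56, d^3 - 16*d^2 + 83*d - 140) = d - 7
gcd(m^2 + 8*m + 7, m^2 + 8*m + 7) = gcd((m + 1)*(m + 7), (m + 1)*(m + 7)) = m^2 + 8*m + 7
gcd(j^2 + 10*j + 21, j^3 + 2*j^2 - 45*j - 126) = j + 3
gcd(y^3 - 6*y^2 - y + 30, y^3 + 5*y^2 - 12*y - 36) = y^2 - y - 6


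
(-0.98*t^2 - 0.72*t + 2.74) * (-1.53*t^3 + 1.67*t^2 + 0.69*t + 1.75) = 1.4994*t^5 - 0.535*t^4 - 6.0708*t^3 + 2.364*t^2 + 0.6306*t + 4.795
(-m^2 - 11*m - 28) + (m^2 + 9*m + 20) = -2*m - 8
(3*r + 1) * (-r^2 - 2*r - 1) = -3*r^3 - 7*r^2 - 5*r - 1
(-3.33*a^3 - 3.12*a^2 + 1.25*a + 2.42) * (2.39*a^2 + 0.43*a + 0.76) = -7.9587*a^5 - 8.8887*a^4 - 0.8849*a^3 + 3.9501*a^2 + 1.9906*a + 1.8392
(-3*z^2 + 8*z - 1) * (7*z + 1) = -21*z^3 + 53*z^2 + z - 1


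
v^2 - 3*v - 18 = (v - 6)*(v + 3)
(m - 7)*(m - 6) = m^2 - 13*m + 42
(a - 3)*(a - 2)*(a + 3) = a^3 - 2*a^2 - 9*a + 18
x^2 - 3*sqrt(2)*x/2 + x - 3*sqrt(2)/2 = (x + 1)*(x - 3*sqrt(2)/2)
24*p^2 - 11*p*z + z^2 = (-8*p + z)*(-3*p + z)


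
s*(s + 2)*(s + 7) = s^3 + 9*s^2 + 14*s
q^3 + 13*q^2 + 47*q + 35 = (q + 1)*(q + 5)*(q + 7)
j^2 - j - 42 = (j - 7)*(j + 6)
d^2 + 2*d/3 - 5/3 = (d - 1)*(d + 5/3)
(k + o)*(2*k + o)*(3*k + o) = 6*k^3 + 11*k^2*o + 6*k*o^2 + o^3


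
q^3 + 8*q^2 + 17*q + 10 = (q + 1)*(q + 2)*(q + 5)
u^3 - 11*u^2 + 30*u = u*(u - 6)*(u - 5)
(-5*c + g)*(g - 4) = -5*c*g + 20*c + g^2 - 4*g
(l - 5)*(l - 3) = l^2 - 8*l + 15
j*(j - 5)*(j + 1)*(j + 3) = j^4 - j^3 - 17*j^2 - 15*j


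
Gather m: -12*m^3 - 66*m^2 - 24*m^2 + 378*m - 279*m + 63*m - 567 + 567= -12*m^3 - 90*m^2 + 162*m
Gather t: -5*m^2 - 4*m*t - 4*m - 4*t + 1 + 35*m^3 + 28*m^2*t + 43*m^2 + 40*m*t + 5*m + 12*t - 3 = 35*m^3 + 38*m^2 + m + t*(28*m^2 + 36*m + 8) - 2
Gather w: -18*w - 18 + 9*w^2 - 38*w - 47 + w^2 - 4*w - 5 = 10*w^2 - 60*w - 70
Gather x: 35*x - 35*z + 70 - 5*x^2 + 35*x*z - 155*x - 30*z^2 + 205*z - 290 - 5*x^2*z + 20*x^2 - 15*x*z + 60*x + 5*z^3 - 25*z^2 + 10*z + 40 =x^2*(15 - 5*z) + x*(20*z - 60) + 5*z^3 - 55*z^2 + 180*z - 180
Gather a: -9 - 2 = -11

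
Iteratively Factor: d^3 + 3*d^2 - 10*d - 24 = (d + 2)*(d^2 + d - 12) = (d + 2)*(d + 4)*(d - 3)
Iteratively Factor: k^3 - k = (k - 1)*(k^2 + k) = k*(k - 1)*(k + 1)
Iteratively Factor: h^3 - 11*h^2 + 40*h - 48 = (h - 4)*(h^2 - 7*h + 12) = (h - 4)*(h - 3)*(h - 4)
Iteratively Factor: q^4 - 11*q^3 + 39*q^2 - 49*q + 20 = (q - 4)*(q^3 - 7*q^2 + 11*q - 5) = (q - 4)*(q - 1)*(q^2 - 6*q + 5) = (q - 4)*(q - 1)^2*(q - 5)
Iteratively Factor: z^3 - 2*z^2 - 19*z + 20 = (z - 5)*(z^2 + 3*z - 4) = (z - 5)*(z - 1)*(z + 4)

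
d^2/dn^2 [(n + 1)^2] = 2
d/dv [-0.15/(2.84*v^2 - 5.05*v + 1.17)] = (0.852*v - 0.7575)/(2.84*v^2 - 5.05*v + 1.17)^2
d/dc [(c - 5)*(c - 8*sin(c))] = c + (5 - c)*(8*cos(c) - 1) - 8*sin(c)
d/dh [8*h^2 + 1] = 16*h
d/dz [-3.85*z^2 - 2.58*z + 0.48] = -7.7*z - 2.58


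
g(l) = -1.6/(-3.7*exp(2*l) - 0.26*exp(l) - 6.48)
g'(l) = -1.6*(7.4*exp(2*l) + 0.26*exp(l))/(-3.7*exp(2*l) - 0.26*exp(l) - 6.48)^2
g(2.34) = 0.00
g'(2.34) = -0.01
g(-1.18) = 0.23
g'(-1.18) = -0.03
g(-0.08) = 0.16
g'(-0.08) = -0.11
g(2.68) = 0.00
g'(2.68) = -0.00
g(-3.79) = 0.25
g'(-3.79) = -0.00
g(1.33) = 0.03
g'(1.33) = -0.05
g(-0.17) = 0.17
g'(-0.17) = -0.10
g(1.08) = 0.04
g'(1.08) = -0.07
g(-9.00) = 0.25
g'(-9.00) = 0.00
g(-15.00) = 0.25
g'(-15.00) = 0.00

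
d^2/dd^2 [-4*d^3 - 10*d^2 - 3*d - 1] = -24*d - 20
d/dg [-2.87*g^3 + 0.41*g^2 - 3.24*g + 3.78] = -8.61*g^2 + 0.82*g - 3.24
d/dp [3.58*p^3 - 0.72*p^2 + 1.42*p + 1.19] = 10.74*p^2 - 1.44*p + 1.42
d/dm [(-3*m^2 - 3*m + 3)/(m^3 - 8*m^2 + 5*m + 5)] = 3*(m^4 + 2*m^3 - 16*m^2 + 6*m - 10)/(m^6 - 16*m^5 + 74*m^4 - 70*m^3 - 55*m^2 + 50*m + 25)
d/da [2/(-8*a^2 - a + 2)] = 2*(16*a + 1)/(8*a^2 + a - 2)^2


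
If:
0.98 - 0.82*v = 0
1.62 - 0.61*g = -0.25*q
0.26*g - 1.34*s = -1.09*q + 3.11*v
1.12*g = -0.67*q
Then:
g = 1.58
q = -2.63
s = -4.61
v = 1.20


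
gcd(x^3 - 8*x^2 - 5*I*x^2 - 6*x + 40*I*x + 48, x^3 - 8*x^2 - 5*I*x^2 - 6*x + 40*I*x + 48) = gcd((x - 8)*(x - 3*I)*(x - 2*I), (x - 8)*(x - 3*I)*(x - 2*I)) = x^3 + x^2*(-8 - 5*I) + x*(-6 + 40*I) + 48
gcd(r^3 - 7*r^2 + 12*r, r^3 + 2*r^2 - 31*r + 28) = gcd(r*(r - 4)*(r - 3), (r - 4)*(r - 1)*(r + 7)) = r - 4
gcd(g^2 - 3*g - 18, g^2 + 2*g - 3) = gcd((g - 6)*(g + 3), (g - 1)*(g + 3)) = g + 3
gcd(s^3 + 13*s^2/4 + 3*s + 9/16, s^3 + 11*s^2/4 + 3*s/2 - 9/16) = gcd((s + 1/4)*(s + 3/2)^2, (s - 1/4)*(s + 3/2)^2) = s^2 + 3*s + 9/4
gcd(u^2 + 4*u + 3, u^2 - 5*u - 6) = u + 1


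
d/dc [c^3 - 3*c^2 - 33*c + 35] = 3*c^2 - 6*c - 33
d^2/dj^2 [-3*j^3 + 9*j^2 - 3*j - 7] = 18 - 18*j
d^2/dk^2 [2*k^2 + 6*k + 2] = 4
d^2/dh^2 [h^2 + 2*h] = 2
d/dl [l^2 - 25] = 2*l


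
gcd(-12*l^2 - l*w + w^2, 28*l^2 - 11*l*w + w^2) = -4*l + w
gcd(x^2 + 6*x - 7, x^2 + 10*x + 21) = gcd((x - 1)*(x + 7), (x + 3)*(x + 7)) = x + 7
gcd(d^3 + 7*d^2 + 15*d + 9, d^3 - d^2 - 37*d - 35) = d + 1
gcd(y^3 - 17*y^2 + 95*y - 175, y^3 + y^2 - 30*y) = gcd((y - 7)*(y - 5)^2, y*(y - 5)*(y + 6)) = y - 5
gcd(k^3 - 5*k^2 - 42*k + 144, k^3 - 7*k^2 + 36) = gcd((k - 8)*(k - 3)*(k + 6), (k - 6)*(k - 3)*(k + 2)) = k - 3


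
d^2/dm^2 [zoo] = 0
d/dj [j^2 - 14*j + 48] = 2*j - 14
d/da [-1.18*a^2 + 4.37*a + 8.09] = 4.37 - 2.36*a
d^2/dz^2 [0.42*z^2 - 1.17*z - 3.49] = 0.840000000000000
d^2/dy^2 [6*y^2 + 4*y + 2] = 12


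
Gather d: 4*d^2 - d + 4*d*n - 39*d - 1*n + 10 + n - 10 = 4*d^2 + d*(4*n - 40)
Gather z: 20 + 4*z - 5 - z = 3*z + 15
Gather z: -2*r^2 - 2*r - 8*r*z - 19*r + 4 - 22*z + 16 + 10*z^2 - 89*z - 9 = -2*r^2 - 21*r + 10*z^2 + z*(-8*r - 111) + 11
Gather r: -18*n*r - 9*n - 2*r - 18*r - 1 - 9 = -9*n + r*(-18*n - 20) - 10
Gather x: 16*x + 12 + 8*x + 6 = 24*x + 18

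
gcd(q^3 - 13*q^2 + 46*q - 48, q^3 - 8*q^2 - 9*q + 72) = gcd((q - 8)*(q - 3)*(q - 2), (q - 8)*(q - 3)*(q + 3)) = q^2 - 11*q + 24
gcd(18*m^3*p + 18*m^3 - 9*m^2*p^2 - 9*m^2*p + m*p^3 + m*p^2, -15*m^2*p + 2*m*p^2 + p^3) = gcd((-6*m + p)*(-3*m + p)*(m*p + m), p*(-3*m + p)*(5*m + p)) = -3*m + p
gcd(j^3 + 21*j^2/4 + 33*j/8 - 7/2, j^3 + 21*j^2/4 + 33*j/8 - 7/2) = j^3 + 21*j^2/4 + 33*j/8 - 7/2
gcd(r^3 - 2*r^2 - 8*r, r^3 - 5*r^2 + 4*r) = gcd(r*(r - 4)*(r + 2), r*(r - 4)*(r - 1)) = r^2 - 4*r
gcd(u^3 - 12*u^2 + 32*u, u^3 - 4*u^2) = u^2 - 4*u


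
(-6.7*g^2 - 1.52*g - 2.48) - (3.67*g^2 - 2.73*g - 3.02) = -10.37*g^2 + 1.21*g + 0.54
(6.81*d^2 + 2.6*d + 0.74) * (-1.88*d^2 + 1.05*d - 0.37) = -12.8028*d^4 + 2.2625*d^3 - 1.1809*d^2 - 0.185*d - 0.2738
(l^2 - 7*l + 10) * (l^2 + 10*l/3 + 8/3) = l^4 - 11*l^3/3 - 32*l^2/3 + 44*l/3 + 80/3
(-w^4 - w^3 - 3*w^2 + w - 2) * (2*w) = -2*w^5 - 2*w^4 - 6*w^3 + 2*w^2 - 4*w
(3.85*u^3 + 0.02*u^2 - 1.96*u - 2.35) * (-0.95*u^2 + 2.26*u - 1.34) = -3.6575*u^5 + 8.682*u^4 - 3.2518*u^3 - 2.2239*u^2 - 2.6846*u + 3.149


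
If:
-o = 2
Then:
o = -2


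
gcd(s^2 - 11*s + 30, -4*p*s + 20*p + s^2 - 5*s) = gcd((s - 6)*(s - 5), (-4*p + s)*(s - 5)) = s - 5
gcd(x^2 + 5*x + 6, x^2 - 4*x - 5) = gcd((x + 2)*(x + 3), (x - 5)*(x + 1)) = 1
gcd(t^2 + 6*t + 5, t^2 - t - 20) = 1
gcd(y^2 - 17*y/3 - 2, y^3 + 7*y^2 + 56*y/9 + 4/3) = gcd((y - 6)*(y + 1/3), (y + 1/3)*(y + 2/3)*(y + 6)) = y + 1/3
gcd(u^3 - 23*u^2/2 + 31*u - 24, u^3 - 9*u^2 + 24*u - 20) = u - 2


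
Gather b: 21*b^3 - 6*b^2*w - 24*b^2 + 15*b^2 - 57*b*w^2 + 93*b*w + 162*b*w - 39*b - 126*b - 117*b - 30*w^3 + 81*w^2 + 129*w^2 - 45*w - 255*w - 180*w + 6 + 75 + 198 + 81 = 21*b^3 + b^2*(-6*w - 9) + b*(-57*w^2 + 255*w - 282) - 30*w^3 + 210*w^2 - 480*w + 360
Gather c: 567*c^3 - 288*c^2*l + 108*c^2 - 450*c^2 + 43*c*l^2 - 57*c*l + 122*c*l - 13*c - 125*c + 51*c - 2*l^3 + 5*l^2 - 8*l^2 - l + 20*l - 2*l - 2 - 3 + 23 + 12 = 567*c^3 + c^2*(-288*l - 342) + c*(43*l^2 + 65*l - 87) - 2*l^3 - 3*l^2 + 17*l + 30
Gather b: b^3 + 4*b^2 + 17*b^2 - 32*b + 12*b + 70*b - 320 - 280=b^3 + 21*b^2 + 50*b - 600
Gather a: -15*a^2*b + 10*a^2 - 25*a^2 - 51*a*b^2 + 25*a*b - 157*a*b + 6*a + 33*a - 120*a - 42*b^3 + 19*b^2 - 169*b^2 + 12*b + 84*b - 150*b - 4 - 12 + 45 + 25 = a^2*(-15*b - 15) + a*(-51*b^2 - 132*b - 81) - 42*b^3 - 150*b^2 - 54*b + 54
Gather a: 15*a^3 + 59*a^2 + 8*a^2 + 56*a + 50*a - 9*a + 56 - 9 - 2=15*a^3 + 67*a^2 + 97*a + 45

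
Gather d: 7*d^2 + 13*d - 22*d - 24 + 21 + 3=7*d^2 - 9*d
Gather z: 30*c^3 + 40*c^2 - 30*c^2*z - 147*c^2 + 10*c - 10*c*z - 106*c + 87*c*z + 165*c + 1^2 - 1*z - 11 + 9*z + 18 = 30*c^3 - 107*c^2 + 69*c + z*(-30*c^2 + 77*c + 8) + 8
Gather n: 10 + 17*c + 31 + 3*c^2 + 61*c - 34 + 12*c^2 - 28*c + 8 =15*c^2 + 50*c + 15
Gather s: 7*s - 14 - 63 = 7*s - 77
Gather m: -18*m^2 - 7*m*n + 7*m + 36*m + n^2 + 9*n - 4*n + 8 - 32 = -18*m^2 + m*(43 - 7*n) + n^2 + 5*n - 24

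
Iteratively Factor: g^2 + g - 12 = (g + 4)*(g - 3)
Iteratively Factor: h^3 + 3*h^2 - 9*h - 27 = (h + 3)*(h^2 - 9) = (h - 3)*(h + 3)*(h + 3)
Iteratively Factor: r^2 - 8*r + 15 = (r - 5)*(r - 3)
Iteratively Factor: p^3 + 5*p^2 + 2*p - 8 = (p - 1)*(p^2 + 6*p + 8) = (p - 1)*(p + 4)*(p + 2)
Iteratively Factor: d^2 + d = (d + 1)*(d)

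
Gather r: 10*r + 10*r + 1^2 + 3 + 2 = 20*r + 6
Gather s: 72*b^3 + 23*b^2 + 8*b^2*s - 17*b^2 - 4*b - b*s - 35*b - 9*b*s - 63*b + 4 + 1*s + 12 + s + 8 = 72*b^3 + 6*b^2 - 102*b + s*(8*b^2 - 10*b + 2) + 24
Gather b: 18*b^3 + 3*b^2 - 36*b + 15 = 18*b^3 + 3*b^2 - 36*b + 15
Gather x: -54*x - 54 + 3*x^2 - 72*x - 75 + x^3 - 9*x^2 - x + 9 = x^3 - 6*x^2 - 127*x - 120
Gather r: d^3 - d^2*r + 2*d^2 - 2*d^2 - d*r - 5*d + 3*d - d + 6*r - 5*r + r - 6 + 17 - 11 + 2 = d^3 - 3*d + r*(-d^2 - d + 2) + 2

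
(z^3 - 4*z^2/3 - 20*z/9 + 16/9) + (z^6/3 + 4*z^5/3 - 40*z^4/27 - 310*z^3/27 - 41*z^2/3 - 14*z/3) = z^6/3 + 4*z^5/3 - 40*z^4/27 - 283*z^3/27 - 15*z^2 - 62*z/9 + 16/9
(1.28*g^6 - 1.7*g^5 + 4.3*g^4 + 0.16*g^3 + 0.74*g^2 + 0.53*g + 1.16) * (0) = 0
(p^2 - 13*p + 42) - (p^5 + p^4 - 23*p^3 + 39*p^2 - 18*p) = -p^5 - p^4 + 23*p^3 - 38*p^2 + 5*p + 42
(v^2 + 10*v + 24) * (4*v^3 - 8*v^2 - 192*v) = 4*v^5 + 32*v^4 - 176*v^3 - 2112*v^2 - 4608*v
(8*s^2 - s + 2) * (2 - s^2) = -8*s^4 + s^3 + 14*s^2 - 2*s + 4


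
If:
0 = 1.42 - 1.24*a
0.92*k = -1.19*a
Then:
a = 1.15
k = -1.48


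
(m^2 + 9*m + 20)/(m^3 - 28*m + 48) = (m^2 + 9*m + 20)/(m^3 - 28*m + 48)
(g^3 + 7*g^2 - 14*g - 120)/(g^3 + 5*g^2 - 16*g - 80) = (g + 6)/(g + 4)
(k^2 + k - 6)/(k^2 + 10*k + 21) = (k - 2)/(k + 7)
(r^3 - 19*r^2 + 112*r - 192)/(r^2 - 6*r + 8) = (r^3 - 19*r^2 + 112*r - 192)/(r^2 - 6*r + 8)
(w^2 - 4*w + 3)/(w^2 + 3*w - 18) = (w - 1)/(w + 6)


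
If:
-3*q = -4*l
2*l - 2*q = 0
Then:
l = 0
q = 0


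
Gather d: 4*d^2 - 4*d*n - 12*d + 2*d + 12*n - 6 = 4*d^2 + d*(-4*n - 10) + 12*n - 6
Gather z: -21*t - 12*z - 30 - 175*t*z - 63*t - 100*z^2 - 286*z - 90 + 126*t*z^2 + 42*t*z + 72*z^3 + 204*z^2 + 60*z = -84*t + 72*z^3 + z^2*(126*t + 104) + z*(-133*t - 238) - 120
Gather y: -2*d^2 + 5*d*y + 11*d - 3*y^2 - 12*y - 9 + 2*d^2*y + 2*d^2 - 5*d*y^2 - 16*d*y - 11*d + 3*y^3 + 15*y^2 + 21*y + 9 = 3*y^3 + y^2*(12 - 5*d) + y*(2*d^2 - 11*d + 9)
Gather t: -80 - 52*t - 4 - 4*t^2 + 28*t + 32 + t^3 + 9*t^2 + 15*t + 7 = t^3 + 5*t^2 - 9*t - 45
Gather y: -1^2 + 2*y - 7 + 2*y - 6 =4*y - 14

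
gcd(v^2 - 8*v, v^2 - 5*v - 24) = v - 8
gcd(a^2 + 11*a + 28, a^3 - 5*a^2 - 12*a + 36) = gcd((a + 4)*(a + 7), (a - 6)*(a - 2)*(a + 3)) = 1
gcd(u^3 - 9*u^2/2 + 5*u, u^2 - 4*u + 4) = u - 2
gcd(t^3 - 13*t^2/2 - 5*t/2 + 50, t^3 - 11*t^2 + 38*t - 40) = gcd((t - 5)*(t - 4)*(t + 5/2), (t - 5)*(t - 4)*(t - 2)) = t^2 - 9*t + 20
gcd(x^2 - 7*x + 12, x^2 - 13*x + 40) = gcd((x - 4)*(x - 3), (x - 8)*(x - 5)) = 1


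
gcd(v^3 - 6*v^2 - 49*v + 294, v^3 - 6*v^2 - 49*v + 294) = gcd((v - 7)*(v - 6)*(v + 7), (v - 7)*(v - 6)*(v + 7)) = v^3 - 6*v^2 - 49*v + 294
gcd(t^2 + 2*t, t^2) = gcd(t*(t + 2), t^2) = t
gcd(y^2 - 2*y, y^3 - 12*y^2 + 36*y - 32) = y - 2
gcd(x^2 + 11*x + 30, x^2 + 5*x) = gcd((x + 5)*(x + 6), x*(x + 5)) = x + 5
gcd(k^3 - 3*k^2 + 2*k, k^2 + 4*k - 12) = k - 2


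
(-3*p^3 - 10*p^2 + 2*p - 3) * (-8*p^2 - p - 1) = 24*p^5 + 83*p^4 - 3*p^3 + 32*p^2 + p + 3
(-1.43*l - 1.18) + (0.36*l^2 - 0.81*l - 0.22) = 0.36*l^2 - 2.24*l - 1.4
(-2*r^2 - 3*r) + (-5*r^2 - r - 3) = -7*r^2 - 4*r - 3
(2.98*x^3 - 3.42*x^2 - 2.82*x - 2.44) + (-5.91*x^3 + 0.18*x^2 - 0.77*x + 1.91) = -2.93*x^3 - 3.24*x^2 - 3.59*x - 0.53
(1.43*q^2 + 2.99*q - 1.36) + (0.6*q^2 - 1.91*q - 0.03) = 2.03*q^2 + 1.08*q - 1.39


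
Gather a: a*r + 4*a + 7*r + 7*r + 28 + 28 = a*(r + 4) + 14*r + 56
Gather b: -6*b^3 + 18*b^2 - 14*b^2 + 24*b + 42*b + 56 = -6*b^3 + 4*b^2 + 66*b + 56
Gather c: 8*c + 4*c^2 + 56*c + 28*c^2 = 32*c^2 + 64*c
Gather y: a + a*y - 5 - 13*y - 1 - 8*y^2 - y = a - 8*y^2 + y*(a - 14) - 6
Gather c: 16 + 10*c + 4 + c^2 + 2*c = c^2 + 12*c + 20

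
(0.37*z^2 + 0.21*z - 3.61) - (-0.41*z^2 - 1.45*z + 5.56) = 0.78*z^2 + 1.66*z - 9.17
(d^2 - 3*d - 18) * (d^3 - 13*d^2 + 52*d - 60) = d^5 - 16*d^4 + 73*d^3 + 18*d^2 - 756*d + 1080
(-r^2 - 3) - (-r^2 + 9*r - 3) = -9*r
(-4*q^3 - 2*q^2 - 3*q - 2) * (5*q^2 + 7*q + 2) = -20*q^5 - 38*q^4 - 37*q^3 - 35*q^2 - 20*q - 4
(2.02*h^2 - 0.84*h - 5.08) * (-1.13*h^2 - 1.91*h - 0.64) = -2.2826*h^4 - 2.909*h^3 + 6.052*h^2 + 10.2404*h + 3.2512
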